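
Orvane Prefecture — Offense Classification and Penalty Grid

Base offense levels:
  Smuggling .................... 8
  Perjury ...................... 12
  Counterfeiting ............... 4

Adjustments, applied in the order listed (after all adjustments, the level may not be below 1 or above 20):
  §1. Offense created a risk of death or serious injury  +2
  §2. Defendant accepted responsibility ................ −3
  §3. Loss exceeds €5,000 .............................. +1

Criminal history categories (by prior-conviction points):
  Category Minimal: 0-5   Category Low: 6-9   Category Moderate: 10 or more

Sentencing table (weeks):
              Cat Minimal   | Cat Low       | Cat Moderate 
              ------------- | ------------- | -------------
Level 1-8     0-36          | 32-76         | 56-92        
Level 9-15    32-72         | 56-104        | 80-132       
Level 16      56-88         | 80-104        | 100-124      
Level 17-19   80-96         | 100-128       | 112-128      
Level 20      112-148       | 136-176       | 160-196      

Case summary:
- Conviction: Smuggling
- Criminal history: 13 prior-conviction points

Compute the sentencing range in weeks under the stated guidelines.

Base offense level for smuggling: 8.
Final offense level: 8.
Criminal history: 13 prior points → Category Moderate (10+).
Level 8 falls in the 1-8 band.
Grid: Level 1-8 × Category Moderate = 56-92 weeks.

56-92 weeks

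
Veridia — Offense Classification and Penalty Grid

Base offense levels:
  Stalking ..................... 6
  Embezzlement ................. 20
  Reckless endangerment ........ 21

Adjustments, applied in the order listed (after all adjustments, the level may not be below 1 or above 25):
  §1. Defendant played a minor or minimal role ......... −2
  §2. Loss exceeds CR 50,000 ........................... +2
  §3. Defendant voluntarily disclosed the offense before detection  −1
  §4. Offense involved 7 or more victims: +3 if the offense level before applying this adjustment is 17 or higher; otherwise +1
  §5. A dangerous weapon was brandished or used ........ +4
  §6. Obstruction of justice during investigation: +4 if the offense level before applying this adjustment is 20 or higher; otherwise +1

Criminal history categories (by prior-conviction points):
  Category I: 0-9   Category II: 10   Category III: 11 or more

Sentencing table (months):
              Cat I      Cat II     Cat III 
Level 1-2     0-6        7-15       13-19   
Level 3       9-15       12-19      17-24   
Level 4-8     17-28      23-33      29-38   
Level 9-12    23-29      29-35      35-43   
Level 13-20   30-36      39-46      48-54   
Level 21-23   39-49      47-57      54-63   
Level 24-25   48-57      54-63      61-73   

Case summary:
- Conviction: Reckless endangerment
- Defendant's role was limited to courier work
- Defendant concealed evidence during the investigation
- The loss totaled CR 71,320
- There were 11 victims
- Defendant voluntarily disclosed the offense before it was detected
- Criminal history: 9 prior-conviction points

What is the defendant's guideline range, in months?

Base offense level for reckless endangerment: 21.
§1 applies: 21 − 2 = 19.
§2 applies: 19 + 2 = 21.
§3 applies: 21 − 1 = 20.
§4 applies (level before this adjustment is 20 ≥ 17, so +3): 20 + 3 = 23.
§6 applies (level before this adjustment is 23 ≥ 20, so +4): 23 + 4 = 27.
Level 27 exceeds the maximum of 25; capped at 25.
Final offense level: 25.
Criminal history: 9 prior points → Category I (0-9).
Level 25 falls in the 24-25 band.
Grid: Level 24-25 × Category I = 48-57 months.

48-57 months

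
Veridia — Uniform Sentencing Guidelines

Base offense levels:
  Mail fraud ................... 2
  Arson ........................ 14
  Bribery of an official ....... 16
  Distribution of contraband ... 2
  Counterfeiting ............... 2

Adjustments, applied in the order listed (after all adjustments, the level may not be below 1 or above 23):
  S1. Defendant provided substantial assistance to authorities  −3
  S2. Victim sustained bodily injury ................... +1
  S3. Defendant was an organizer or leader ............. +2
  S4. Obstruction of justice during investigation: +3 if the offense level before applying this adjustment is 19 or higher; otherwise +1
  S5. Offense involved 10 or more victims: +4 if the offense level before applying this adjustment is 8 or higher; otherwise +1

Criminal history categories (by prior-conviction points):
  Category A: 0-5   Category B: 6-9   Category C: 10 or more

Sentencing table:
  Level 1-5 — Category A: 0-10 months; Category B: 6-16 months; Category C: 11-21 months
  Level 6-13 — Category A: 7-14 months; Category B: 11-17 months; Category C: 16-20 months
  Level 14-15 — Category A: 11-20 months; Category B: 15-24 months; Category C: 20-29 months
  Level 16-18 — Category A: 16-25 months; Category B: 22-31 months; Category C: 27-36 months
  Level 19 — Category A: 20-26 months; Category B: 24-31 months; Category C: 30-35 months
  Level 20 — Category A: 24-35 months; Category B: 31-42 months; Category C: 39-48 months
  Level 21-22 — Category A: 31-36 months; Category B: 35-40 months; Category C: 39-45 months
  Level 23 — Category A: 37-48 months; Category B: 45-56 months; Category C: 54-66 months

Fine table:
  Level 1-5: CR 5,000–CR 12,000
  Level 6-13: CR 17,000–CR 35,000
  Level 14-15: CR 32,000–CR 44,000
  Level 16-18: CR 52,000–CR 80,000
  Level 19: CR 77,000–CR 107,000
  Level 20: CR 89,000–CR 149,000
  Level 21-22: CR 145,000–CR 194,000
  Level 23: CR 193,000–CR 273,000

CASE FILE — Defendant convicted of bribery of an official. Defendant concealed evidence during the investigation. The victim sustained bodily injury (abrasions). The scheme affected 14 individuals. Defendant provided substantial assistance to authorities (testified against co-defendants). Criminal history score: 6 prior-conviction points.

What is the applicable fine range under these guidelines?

CR 77,000–CR 107,000

Base offense level for bribery of an official: 16.
S1 applies: 16 − 3 = 13.
S2 applies: 13 + 1 = 14.
S4 applies (level before this adjustment is 14 < 19, so +1): 14 + 1 = 15.
S5 applies (level before this adjustment is 15 ≥ 8, so +4): 15 + 4 = 19.
Final offense level: 19.
Level 19 falls in the 19 band.
Fine table: Level 19 → CR 77,000–CR 107,000.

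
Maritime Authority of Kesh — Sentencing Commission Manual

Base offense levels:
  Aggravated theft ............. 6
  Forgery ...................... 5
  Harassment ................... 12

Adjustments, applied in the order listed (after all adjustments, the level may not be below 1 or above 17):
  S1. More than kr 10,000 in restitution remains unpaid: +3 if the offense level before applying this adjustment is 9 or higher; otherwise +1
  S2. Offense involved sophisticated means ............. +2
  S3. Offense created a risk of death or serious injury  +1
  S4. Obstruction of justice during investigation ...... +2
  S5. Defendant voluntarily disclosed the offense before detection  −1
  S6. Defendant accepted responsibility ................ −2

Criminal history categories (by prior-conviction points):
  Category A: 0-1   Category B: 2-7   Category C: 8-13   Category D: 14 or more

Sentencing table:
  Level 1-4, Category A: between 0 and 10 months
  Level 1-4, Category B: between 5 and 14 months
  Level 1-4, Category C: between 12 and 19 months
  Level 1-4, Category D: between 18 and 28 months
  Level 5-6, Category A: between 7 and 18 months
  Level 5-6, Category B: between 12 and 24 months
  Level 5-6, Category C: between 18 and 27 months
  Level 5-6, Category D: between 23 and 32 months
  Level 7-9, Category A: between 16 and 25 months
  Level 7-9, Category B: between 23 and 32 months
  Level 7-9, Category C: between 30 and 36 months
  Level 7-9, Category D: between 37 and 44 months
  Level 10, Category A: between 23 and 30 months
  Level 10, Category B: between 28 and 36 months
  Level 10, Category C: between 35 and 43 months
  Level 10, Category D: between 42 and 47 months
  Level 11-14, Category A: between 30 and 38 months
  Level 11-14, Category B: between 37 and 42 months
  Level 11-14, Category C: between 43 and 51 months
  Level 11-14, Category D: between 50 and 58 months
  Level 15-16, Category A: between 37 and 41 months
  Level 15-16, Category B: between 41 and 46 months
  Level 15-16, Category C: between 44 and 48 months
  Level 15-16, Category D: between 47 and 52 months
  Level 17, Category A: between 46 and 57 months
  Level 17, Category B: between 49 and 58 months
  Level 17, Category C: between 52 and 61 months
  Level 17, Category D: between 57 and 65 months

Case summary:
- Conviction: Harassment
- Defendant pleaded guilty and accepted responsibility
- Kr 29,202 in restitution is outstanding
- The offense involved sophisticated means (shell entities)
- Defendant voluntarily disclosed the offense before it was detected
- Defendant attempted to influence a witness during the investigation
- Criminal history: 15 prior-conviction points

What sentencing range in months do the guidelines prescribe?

47-52 months

Base offense level for harassment: 12.
S1 applies (level before this adjustment is 12 ≥ 9, so +3): 12 + 3 = 15.
S2 applies: 15 + 2 = 17.
S4 applies: 17 + 2 = 19.
S5 applies: 19 − 1 = 18.
S6 applies: 18 − 2 = 16.
Final offense level: 16.
Criminal history: 15 prior points → Category D (14+).
Level 16 falls in the 15-16 band.
Grid: Level 15-16 × Category D = 47-52 months.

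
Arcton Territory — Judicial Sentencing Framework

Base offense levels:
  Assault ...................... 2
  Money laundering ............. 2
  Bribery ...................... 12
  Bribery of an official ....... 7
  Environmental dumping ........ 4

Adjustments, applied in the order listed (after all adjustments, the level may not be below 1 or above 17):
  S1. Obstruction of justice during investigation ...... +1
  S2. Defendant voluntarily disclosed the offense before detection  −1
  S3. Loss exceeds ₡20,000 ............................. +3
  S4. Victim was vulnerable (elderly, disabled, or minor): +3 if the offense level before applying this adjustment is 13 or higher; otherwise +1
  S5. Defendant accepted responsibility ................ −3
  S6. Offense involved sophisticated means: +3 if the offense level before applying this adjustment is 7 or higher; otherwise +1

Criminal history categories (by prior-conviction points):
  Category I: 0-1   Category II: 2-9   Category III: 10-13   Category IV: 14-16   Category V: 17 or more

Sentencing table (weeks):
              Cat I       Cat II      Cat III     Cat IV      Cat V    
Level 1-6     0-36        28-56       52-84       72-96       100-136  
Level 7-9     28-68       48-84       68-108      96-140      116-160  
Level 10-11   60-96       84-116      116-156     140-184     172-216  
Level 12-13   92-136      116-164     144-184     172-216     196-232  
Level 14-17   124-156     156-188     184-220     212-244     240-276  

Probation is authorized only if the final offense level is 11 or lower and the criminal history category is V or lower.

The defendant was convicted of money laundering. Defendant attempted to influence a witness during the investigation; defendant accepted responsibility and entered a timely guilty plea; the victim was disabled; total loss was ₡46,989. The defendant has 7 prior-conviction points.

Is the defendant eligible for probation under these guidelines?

Yes

Base offense level for money laundering: 2.
S1 applies: 2 + 1 = 3.
S3 applies: 3 + 3 = 6.
S4 applies (level before this adjustment is 6 < 13, so +1): 6 + 1 = 7.
S5 applies: 7 − 3 = 4.
S6 does not apply.
Final offense level: 4.
Criminal history: 7 prior points → Category II (2-9).
Level 4 falls in the 1-6 band.
Grid: Level 1-6 × Category II = 28-56 weeks.
Probation check: level 4 ≤ 11 and category II ≤ V → eligible.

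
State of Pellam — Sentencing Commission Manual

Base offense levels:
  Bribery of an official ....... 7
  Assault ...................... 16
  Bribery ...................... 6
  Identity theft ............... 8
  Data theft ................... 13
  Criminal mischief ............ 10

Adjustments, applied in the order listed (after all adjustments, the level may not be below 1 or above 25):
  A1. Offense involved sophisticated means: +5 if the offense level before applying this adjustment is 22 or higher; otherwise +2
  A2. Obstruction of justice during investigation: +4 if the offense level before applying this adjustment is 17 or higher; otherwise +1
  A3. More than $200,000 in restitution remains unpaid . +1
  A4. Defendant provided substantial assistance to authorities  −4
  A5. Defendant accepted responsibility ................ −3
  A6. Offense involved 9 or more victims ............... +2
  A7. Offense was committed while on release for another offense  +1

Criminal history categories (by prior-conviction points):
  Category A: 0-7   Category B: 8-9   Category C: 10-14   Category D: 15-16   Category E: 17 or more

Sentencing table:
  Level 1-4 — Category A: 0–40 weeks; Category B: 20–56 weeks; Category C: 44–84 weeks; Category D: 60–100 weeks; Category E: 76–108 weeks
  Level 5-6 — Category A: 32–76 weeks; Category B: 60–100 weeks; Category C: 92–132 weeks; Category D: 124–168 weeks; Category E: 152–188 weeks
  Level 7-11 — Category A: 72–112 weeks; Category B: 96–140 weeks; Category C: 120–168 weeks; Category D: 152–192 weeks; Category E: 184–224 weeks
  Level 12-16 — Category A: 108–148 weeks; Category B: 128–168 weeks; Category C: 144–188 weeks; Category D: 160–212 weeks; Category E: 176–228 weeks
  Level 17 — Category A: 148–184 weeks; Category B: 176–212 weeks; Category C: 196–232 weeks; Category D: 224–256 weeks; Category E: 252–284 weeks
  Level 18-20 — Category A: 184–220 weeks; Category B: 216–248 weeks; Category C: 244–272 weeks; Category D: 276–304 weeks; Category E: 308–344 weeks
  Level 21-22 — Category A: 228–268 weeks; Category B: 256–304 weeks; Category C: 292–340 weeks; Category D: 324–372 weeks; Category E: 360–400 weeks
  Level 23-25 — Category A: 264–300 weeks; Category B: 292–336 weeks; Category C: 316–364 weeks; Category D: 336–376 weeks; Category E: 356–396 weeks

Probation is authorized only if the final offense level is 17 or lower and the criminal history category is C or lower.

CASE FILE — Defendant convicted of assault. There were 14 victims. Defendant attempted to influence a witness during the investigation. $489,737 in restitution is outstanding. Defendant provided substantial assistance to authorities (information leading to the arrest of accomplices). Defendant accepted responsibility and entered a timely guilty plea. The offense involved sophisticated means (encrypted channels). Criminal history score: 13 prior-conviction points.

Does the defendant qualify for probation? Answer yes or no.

Base offense level for assault: 16.
A1 applies (level before this adjustment is 16 < 22, so +2): 16 + 2 = 18.
A2 applies (level before this adjustment is 18 ≥ 17, so +4): 18 + 4 = 22.
A3 applies: 22 + 1 = 23.
A4 applies: 23 − 4 = 19.
A5 applies: 19 − 3 = 16.
A6 applies: 16 + 2 = 18.
A7 does not apply.
Final offense level: 18.
Criminal history: 13 prior points → Category C (10-14).
Level 18 falls in the 18-20 band.
Grid: Level 18-20 × Category C = 244-272 weeks.
Probation check: level 18 > 17 and category C ≤ C → not eligible.

No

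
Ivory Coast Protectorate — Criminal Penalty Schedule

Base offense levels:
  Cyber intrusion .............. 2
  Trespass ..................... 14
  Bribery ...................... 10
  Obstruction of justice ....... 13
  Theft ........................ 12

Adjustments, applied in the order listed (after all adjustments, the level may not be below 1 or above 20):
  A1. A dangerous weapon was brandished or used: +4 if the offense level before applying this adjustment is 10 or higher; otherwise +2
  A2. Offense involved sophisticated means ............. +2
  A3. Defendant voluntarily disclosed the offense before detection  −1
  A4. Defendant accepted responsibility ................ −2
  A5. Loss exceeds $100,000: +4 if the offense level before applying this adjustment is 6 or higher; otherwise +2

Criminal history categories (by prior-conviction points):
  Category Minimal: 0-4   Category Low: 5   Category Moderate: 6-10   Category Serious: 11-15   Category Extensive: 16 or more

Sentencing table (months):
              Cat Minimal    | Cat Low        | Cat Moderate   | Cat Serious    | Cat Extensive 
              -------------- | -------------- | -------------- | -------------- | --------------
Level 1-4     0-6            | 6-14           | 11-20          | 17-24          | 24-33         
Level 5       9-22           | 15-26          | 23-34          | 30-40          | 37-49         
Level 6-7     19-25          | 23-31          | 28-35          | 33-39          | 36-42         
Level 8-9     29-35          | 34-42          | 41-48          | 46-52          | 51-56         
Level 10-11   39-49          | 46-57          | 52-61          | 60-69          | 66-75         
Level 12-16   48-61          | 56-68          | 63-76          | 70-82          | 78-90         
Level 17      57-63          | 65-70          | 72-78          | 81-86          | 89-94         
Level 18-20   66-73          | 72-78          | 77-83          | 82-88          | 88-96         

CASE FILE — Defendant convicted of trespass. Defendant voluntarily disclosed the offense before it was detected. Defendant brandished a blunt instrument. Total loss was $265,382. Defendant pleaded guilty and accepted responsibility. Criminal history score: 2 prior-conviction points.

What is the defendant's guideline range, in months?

Base offense level for trespass: 14.
A1 applies (level before this adjustment is 14 ≥ 10, so +4): 14 + 4 = 18.
A3 applies: 18 − 1 = 17.
A4 applies: 17 − 2 = 15.
A5 applies (level before this adjustment is 15 ≥ 6, so +4): 15 + 4 = 19.
Final offense level: 19.
Criminal history: 2 prior points → Category Minimal (0-4).
Level 19 falls in the 18-20 band.
Grid: Level 18-20 × Category Minimal = 66-73 months.

66-73 months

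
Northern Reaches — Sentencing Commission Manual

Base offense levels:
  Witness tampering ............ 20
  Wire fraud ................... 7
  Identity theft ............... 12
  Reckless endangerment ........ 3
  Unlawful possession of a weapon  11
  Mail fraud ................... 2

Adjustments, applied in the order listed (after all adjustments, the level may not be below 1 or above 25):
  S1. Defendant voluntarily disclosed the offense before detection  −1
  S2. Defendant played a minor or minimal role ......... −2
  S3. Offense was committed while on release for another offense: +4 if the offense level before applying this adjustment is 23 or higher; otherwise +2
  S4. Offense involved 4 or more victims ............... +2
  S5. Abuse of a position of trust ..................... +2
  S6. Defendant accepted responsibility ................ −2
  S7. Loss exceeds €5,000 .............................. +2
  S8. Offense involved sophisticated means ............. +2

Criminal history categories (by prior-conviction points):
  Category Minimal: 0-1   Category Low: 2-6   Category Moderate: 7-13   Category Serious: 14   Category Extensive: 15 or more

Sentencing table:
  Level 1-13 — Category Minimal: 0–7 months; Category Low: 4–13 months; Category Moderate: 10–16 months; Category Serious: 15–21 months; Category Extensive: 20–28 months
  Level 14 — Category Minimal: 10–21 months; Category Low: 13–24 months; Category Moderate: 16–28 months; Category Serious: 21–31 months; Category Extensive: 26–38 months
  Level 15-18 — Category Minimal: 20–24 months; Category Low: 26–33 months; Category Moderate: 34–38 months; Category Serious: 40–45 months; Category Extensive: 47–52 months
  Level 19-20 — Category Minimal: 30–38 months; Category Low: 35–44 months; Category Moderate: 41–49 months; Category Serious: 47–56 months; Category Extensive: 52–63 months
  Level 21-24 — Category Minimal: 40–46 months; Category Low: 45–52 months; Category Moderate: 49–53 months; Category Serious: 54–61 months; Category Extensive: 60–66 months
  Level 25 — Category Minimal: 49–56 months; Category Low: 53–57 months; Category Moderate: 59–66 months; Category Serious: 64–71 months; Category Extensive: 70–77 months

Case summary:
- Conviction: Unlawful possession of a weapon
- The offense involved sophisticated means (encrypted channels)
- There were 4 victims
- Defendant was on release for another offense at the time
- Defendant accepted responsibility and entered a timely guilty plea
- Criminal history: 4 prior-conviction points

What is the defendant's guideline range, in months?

26-33 months

Base offense level for unlawful possession of a weapon: 11.
S2 does not apply.
S3 applies (level before this adjustment is 11 < 23, so +2): 11 + 2 = 13.
S4 applies: 13 + 2 = 15.
S6 applies: 15 − 2 = 13.
S7 does not apply.
S8 applies: 13 + 2 = 15.
Final offense level: 15.
Criminal history: 4 prior points → Category Low (2-6).
Level 15 falls in the 15-18 band.
Grid: Level 15-18 × Category Low = 26-33 months.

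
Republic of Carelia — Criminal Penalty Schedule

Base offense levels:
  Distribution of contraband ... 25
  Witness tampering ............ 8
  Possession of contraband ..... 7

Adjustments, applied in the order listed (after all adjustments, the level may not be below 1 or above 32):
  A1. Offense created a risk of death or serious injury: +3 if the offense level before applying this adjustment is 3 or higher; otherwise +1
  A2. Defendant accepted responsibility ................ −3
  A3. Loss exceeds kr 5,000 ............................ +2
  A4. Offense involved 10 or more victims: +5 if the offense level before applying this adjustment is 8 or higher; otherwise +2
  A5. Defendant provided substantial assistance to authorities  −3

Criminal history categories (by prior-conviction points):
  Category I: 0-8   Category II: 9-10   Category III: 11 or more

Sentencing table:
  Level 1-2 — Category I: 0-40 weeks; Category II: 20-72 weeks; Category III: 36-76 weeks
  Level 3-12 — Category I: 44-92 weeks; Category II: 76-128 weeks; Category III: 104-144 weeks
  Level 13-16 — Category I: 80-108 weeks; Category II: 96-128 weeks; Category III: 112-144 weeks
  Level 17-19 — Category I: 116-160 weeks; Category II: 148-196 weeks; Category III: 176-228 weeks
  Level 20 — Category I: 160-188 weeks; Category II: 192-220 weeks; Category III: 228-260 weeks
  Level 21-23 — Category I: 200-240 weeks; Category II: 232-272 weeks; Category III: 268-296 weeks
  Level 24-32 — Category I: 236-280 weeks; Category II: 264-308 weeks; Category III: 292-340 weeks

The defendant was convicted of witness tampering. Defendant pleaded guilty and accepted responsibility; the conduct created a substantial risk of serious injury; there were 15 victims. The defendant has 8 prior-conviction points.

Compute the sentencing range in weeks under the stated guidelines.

80-108 weeks

Base offense level for witness tampering: 8.
A1 applies (level before this adjustment is 8 ≥ 3, so +3): 8 + 3 = 11.
A2 applies: 11 − 3 = 8.
A4 applies (level before this adjustment is 8 ≥ 8, so +5): 8 + 5 = 13.
A5 does not apply.
Final offense level: 13.
Criminal history: 8 prior points → Category I (0-8).
Level 13 falls in the 13-16 band.
Grid: Level 13-16 × Category I = 80-108 weeks.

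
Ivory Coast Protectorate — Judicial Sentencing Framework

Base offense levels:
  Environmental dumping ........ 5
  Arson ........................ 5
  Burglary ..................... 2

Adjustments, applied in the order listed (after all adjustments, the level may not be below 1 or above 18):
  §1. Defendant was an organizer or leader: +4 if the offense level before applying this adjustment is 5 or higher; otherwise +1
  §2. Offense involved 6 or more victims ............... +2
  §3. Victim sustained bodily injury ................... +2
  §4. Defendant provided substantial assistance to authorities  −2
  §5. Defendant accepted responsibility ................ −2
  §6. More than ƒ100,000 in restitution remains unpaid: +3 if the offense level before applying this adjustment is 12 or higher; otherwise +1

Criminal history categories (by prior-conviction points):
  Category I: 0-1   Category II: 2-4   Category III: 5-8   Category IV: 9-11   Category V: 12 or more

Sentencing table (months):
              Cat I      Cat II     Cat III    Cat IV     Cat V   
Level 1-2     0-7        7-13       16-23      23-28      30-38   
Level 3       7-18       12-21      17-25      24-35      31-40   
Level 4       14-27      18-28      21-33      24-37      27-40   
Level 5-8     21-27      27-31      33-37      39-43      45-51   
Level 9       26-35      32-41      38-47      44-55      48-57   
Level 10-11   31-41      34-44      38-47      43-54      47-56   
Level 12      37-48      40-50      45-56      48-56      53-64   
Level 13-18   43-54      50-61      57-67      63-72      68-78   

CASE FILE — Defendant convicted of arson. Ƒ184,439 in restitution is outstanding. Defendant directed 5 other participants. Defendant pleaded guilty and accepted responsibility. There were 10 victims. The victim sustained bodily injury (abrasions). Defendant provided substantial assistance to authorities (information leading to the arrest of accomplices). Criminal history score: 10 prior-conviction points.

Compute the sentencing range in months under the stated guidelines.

Base offense level for arson: 5.
§1 applies (level before this adjustment is 5 ≥ 5, so +4): 5 + 4 = 9.
§2 applies: 9 + 2 = 11.
§3 applies: 11 + 2 = 13.
§4 applies: 13 − 2 = 11.
§5 applies: 11 − 2 = 9.
§6 applies (level before this adjustment is 9 < 12, so +1): 9 + 1 = 10.
Final offense level: 10.
Criminal history: 10 prior points → Category IV (9-11).
Level 10 falls in the 10-11 band.
Grid: Level 10-11 × Category IV = 43-54 months.

43-54 months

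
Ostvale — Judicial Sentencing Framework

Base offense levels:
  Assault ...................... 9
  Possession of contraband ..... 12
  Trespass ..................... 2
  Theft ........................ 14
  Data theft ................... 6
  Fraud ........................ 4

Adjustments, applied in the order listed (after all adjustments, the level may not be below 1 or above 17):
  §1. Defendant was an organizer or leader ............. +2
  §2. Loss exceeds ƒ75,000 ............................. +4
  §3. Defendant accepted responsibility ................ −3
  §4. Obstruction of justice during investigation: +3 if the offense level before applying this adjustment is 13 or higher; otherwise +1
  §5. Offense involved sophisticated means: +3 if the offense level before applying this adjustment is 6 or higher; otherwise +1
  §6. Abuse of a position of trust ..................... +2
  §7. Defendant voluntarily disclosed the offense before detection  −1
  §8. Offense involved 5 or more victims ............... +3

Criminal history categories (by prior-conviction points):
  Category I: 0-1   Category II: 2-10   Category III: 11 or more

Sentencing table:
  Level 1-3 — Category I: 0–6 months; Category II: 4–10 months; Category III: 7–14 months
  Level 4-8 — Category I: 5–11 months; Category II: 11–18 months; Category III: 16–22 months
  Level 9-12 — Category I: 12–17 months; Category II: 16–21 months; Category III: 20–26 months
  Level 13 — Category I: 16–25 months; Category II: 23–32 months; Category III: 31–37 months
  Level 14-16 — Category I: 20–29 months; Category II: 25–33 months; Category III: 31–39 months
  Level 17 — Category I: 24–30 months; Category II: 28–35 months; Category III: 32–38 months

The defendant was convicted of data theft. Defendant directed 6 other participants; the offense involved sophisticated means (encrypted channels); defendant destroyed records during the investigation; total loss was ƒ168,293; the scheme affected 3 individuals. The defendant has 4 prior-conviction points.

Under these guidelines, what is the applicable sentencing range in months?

25-33 months

Base offense level for data theft: 6.
§1 applies: 6 + 2 = 8.
§2 applies: 8 + 4 = 12.
§3 does not apply.
§4 applies (level before this adjustment is 12 < 13, so +1): 12 + 1 = 13.
§5 applies (level before this adjustment is 13 ≥ 6, so +3): 13 + 3 = 16.
§6 does not apply.
§7 does not apply.
§8 does not apply.
Final offense level: 16.
Criminal history: 4 prior points → Category II (2-10).
Level 16 falls in the 14-16 band.
Grid: Level 14-16 × Category II = 25-33 months.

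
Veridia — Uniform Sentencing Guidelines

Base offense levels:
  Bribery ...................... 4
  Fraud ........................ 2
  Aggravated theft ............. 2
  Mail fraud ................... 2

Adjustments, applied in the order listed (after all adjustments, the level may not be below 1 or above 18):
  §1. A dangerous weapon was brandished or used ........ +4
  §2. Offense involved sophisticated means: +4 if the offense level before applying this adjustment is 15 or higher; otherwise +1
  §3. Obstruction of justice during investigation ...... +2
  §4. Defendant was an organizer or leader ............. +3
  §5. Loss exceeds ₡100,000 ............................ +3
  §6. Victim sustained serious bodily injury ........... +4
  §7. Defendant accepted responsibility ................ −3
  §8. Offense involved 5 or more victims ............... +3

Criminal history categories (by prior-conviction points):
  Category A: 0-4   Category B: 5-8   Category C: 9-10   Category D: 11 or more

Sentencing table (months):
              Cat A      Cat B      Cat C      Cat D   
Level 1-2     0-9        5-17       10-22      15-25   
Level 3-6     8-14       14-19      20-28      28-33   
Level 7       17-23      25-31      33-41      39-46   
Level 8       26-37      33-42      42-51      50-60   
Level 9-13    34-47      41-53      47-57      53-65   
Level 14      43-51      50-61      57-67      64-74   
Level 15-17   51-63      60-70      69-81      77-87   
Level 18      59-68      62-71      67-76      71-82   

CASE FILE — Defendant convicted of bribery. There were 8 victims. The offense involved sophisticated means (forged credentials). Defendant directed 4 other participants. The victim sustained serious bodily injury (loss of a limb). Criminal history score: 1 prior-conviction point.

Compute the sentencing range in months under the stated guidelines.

Base offense level for bribery: 4.
§1 does not apply.
§2 applies (level before this adjustment is 4 < 15, so +1): 4 + 1 = 5.
§4 applies: 5 + 3 = 8.
§6 applies: 8 + 4 = 12.
§8 applies: 12 + 3 = 15.
Final offense level: 15.
Criminal history: 1 prior point → Category A (0-4).
Level 15 falls in the 15-17 band.
Grid: Level 15-17 × Category A = 51-63 months.

51-63 months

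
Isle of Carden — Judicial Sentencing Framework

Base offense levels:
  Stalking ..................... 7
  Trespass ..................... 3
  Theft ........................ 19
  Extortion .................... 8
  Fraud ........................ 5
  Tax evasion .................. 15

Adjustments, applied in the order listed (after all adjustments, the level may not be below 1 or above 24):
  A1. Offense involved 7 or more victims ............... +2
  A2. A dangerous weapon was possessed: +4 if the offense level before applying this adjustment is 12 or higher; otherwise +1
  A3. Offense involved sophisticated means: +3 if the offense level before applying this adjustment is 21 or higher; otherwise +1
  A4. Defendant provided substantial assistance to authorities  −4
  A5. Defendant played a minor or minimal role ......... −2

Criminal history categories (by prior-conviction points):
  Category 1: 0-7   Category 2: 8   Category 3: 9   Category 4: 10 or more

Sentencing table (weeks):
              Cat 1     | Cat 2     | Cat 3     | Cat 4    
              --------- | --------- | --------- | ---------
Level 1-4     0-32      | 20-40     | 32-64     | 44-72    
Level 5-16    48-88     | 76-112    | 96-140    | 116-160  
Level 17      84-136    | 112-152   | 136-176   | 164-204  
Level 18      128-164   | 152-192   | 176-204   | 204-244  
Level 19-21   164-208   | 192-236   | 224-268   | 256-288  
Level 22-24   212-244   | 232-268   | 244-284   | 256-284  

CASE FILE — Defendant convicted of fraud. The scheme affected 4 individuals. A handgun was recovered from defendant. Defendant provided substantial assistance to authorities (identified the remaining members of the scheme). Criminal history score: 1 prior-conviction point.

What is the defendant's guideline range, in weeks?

0-32 weeks

Base offense level for fraud: 5.
A2 applies (level before this adjustment is 5 < 12, so +1): 5 + 1 = 6.
A4 applies: 6 − 4 = 2.
Final offense level: 2.
Criminal history: 1 prior point → Category 1 (0-7).
Level 2 falls in the 1-4 band.
Grid: Level 1-4 × Category 1 = 0-32 weeks.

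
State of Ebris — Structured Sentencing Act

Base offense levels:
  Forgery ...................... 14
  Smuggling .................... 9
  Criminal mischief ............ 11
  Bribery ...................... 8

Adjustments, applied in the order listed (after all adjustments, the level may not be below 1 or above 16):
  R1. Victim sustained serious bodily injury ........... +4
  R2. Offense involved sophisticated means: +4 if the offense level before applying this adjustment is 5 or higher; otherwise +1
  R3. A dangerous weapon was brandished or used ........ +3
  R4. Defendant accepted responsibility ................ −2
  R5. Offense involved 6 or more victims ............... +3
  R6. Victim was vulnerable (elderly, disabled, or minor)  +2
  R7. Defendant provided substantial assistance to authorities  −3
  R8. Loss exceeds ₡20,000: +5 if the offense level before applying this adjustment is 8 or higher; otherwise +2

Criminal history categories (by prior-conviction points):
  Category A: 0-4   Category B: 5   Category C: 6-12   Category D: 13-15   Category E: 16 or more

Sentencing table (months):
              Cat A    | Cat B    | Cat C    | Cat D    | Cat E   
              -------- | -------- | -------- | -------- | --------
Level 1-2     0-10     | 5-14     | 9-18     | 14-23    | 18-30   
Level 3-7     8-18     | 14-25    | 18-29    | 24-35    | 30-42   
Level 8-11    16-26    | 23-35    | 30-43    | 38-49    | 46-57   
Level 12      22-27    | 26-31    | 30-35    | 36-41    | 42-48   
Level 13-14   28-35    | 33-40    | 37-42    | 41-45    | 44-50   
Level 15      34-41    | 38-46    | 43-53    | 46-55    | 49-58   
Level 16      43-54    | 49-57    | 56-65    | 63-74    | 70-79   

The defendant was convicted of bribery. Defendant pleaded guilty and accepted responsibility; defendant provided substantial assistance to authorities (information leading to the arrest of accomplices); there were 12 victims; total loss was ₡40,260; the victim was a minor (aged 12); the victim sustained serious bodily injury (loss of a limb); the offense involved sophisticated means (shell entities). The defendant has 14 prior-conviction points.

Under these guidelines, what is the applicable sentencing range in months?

63-74 months

Base offense level for bribery: 8.
R1 applies: 8 + 4 = 12.
R2 applies (level before this adjustment is 12 ≥ 5, so +4): 12 + 4 = 16.
R3 does not apply.
R4 applies: 16 − 2 = 14.
R5 applies: 14 + 3 = 17.
R6 applies: 17 + 2 = 19.
R7 applies: 19 − 3 = 16.
R8 applies (level before this adjustment is 16 ≥ 8, so +5): 16 + 5 = 21.
Level 21 exceeds the maximum of 16; capped at 16.
Final offense level: 16.
Criminal history: 14 prior points → Category D (13-15).
Level 16 falls in the 16 band.
Grid: Level 16 × Category D = 63-74 months.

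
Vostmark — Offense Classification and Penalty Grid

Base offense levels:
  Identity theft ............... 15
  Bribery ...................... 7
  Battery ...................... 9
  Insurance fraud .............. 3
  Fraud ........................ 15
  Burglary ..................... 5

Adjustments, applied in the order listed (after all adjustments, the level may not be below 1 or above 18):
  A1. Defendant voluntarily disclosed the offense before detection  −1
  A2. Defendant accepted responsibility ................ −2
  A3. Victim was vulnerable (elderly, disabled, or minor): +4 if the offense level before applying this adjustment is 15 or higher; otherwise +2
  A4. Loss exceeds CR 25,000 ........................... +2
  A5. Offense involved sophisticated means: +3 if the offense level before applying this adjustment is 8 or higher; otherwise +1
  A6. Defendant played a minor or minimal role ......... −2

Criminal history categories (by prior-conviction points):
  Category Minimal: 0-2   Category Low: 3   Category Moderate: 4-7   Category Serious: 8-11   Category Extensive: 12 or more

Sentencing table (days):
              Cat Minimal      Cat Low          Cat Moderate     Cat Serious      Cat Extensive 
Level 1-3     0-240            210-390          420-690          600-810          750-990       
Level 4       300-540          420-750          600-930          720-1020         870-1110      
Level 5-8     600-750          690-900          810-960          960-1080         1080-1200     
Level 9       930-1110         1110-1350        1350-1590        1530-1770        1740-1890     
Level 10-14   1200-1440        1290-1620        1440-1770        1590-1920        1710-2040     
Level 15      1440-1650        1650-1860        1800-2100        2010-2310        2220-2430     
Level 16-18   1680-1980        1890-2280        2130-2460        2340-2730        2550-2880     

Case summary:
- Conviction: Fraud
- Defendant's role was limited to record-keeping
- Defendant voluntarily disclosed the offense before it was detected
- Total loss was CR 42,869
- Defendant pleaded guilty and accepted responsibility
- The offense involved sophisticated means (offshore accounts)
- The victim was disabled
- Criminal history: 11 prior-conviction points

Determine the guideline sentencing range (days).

Base offense level for fraud: 15.
A1 applies: 15 − 1 = 14.
A2 applies: 14 − 2 = 12.
A3 applies (level before this adjustment is 12 < 15, so +2): 12 + 2 = 14.
A4 applies: 14 + 2 = 16.
A5 applies (level before this adjustment is 16 ≥ 8, so +3): 16 + 3 = 19.
A6 applies: 19 − 2 = 17.
Final offense level: 17.
Criminal history: 11 prior points → Category Serious (8-11).
Level 17 falls in the 16-18 band.
Grid: Level 16-18 × Category Serious = 2340-2730 days.

2340-2730 days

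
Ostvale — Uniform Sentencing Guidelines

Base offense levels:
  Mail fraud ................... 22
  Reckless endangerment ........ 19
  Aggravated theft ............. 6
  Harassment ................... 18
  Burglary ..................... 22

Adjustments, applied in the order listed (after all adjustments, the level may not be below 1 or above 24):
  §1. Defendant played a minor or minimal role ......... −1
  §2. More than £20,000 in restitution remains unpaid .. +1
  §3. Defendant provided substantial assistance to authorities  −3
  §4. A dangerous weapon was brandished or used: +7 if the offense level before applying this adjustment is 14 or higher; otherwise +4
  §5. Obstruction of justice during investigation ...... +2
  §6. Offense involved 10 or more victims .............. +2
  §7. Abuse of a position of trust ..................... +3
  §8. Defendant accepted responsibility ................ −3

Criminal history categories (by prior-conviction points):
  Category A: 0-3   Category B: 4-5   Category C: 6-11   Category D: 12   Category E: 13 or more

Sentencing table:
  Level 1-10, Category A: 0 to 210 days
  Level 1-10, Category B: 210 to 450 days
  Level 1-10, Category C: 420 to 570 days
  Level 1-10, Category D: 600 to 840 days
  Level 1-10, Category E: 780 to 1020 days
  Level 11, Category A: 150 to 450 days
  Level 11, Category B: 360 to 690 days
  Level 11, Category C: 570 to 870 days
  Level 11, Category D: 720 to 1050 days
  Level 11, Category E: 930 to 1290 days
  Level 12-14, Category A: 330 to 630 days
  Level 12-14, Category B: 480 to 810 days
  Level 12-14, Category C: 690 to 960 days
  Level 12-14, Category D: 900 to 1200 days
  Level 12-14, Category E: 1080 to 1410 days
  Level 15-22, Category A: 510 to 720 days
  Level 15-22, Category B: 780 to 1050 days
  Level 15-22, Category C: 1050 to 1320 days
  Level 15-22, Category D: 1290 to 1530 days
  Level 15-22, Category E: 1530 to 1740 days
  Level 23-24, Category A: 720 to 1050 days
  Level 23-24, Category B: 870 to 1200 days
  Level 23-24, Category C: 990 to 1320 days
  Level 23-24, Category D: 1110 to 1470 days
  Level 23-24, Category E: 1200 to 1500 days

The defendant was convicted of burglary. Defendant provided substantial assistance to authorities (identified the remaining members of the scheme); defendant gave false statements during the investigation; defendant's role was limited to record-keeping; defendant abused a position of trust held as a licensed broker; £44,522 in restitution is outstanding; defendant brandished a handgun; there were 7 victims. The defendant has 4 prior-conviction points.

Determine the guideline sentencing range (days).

870-1200 days

Base offense level for burglary: 22.
§1 applies: 22 − 1 = 21.
§2 applies: 21 + 1 = 22.
§3 applies: 22 − 3 = 19.
§4 applies (level before this adjustment is 19 ≥ 14, so +7): 19 + 7 = 26.
§5 applies: 26 + 2 = 28.
§7 applies: 28 + 3 = 31.
§8 does not apply.
Level 31 exceeds the maximum of 24; capped at 24.
Final offense level: 24.
Criminal history: 4 prior points → Category B (4-5).
Level 24 falls in the 23-24 band.
Grid: Level 23-24 × Category B = 870-1200 days.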